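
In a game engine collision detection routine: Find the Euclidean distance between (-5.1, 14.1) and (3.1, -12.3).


dx=8.2, dy=-26.4
d^2 = 8.2^2 + (-26.4)^2 = 764.2
d = sqrt(764.2) = 27.6442

27.6442


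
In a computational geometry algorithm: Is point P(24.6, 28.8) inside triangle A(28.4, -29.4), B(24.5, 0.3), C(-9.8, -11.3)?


Cross products: AB x AP = -114.12, BC x BP = -976.39, CA x CP = 2154.46
All same sign? no

No, outside


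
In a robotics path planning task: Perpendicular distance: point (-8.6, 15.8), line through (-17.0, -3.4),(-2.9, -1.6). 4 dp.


|cross product| = 255.6
|line direction| = sqrt(202.05) = 14.2144
Distance = 255.6/sqrt(202.05) = 17.9817

17.9817


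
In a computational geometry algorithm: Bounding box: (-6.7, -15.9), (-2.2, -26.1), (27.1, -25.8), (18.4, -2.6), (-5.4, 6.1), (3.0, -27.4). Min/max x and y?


x range: [-6.7, 27.1]
y range: [-27.4, 6.1]
Bounding box: (-6.7,-27.4) to (27.1,6.1)

(-6.7,-27.4) to (27.1,6.1)


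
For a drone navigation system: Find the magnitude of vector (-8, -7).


|u| = sqrt((-8)^2 + (-7)^2) = sqrt(113) = 10.6301

10.6301


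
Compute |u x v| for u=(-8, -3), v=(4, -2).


|u x v| = |(-8)*(-2) - (-3)*4|
= |16 - (-12)| = 28

28


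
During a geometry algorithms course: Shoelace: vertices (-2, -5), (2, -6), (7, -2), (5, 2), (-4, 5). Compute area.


Shoelace sum: ((-2)*(-6) - 2*(-5)) + (2*(-2) - 7*(-6)) + (7*2 - 5*(-2)) + (5*5 - (-4)*2) + ((-4)*(-5) - (-2)*5)
= 147
Area = |147|/2 = 73.5

73.5


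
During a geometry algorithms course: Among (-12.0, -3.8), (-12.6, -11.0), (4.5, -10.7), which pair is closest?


d(P0,P1) = 7.225, d(P0,P2) = 17.8846, d(P1,P2) = 17.1026
Closest: P0 and P1

Closest pair: (-12.0, -3.8) and (-12.6, -11.0), distance = 7.225


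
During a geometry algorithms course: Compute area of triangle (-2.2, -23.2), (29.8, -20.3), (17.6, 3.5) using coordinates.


Area = |x_A(y_B-y_C) + x_B(y_C-y_A) + x_C(y_A-y_B)|/2
= |52.36 + 795.66 + (-51.04)|/2
= 796.98/2 = 398.49

398.49


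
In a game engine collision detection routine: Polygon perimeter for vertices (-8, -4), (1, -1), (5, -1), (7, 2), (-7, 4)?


Sides: (-8, -4)->(1, -1): sqrt(90) = 9.486833, (1, -1)->(5, -1): sqrt(16) = 4, (5, -1)->(7, 2): sqrt(13) = 3.605551, (7, 2)->(-7, 4): sqrt(200) = 14.142136, (-7, 4)->(-8, -4): sqrt(65) = 8.062258
Sum = 39.296778
Perimeter = 39.2968

39.2968


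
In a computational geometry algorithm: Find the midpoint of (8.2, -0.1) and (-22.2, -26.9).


M = ((8.2+(-22.2))/2, ((-0.1)+(-26.9))/2)
= (-7, -13.5)

(-7, -13.5)


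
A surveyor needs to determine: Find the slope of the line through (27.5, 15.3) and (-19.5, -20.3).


slope = (y2-y1)/(x2-x1) = ((-20.3)-15.3)/((-19.5)-27.5) = (-35.6)/(-47) = 0.7574

0.7574


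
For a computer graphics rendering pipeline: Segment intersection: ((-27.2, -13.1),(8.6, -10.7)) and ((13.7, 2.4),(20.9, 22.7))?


Cross products: d1=718.67, d2=9.21, d3=456.74, d4=1166.2
d1*d2 < 0 and d3*d4 < 0? no

No, they don't intersect


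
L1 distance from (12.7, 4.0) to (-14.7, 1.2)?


|12.7-(-14.7)| + |4-1.2| = 27.4 + 2.8 = 30.2

30.2


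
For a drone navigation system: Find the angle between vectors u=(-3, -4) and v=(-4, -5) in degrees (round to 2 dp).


u.v = 32, |u| = sqrt(25) = 5, |v| = sqrt(41) = 6.4031
cos(theta) = u.v/(|u||v|) = 32/sqrt(1025) = 0.999512
theta = acos(0.999512) = 1.79 degrees

1.79 degrees


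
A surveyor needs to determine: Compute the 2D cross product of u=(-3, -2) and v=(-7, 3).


u x v = u_x*v_y - u_y*v_x = (-3)*3 - (-2)*(-7)
= (-9) - 14 = -23

-23


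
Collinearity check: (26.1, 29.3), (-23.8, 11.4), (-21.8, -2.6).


Cross product: ((-23.8)-26.1)*((-2.6)-29.3) - (11.4-29.3)*((-21.8)-26.1)
= 734.4

No, not collinear


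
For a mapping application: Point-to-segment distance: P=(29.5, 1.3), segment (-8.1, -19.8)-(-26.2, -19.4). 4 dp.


Project P onto AB: t = 0 (clamped to [0,1])
Closest point on segment: (-8.1, -19.8)
Distance: 43.1158

43.1158


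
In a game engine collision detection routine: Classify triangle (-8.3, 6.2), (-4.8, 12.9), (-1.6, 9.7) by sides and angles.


Side lengths squared: AB^2=57.14, BC^2=20.48, CA^2=57.14
Sorted: [20.48, 57.14, 57.14]
By sides: Isosceles, By angles: Acute

Isosceles, Acute


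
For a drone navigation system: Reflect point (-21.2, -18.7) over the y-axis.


Reflection over y-axis: (x,y) -> (-x,y)
(-21.2, -18.7) -> (21.2, -18.7)

(21.2, -18.7)


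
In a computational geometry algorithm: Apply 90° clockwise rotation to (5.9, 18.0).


90° CW: (x,y) -> (y, -x)
(5.9,18) -> (18, -5.9)

(18, -5.9)


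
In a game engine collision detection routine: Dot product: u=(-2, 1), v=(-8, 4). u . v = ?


u . v = u_x*v_x + u_y*v_y = (-2)*(-8) + 1*4
= 16 + 4 = 20

20


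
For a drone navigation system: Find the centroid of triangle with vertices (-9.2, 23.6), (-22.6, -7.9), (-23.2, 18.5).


Centroid = ((x_A+x_B+x_C)/3, (y_A+y_B+y_C)/3)
= (((-9.2)+(-22.6)+(-23.2))/3, (23.6+(-7.9)+18.5)/3)
= (-18.3333, 11.4)

(-18.3333, 11.4)


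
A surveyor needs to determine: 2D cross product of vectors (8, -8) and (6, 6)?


u x v = u_x*v_y - u_y*v_x = 8*6 - (-8)*6
= 48 - (-48) = 96

96


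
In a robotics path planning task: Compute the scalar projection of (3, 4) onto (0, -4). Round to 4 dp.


u.v = -16, |v| = sqrt(16) = 4
Scalar projection = u.v / |v| = -16 / sqrt(16) = -4

-4


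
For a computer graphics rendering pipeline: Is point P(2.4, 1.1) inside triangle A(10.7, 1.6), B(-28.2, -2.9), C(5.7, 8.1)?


Cross products: AB x AP = -17.9, BC x BP = -201, CA x CP = -56.45
All same sign? yes

Yes, inside


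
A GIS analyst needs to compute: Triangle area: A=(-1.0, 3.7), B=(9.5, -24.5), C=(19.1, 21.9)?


Area = |x_A(y_B-y_C) + x_B(y_C-y_A) + x_C(y_A-y_B)|/2
= |46.4 + 172.9 + 538.62|/2
= 757.92/2 = 378.96

378.96


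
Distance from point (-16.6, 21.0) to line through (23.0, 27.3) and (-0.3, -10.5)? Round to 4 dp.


|cross product| = 1350.09
|line direction| = sqrt(1971.73) = 44.4042
Distance = 1350.09/sqrt(1971.73) = 30.4046

30.4046


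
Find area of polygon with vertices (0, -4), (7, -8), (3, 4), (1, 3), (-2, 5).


Shoelace sum: (0*(-8) - 7*(-4)) + (7*4 - 3*(-8)) + (3*3 - 1*4) + (1*5 - (-2)*3) + ((-2)*(-4) - 0*5)
= 104
Area = |104|/2 = 52

52


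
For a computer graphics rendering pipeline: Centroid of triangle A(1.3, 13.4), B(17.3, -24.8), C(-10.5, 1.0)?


Centroid = ((x_A+x_B+x_C)/3, (y_A+y_B+y_C)/3)
= ((1.3+17.3+(-10.5))/3, (13.4+(-24.8)+1)/3)
= (2.7, -3.4667)

(2.7, -3.4667)


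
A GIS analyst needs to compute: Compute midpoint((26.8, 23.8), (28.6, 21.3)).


M = ((26.8+28.6)/2, (23.8+21.3)/2)
= (27.7, 22.55)

(27.7, 22.55)


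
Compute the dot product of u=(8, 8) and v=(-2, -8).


u . v = u_x*v_x + u_y*v_y = 8*(-2) + 8*(-8)
= (-16) + (-64) = -80

-80


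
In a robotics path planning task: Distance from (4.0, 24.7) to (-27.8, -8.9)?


dx=-31.8, dy=-33.6
d^2 = (-31.8)^2 + (-33.6)^2 = 2140.2
d = sqrt(2140.2) = 46.2623

46.2623


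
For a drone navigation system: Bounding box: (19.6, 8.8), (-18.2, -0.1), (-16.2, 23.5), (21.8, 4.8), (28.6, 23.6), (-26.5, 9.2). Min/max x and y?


x range: [-26.5, 28.6]
y range: [-0.1, 23.6]
Bounding box: (-26.5,-0.1) to (28.6,23.6)

(-26.5,-0.1) to (28.6,23.6)


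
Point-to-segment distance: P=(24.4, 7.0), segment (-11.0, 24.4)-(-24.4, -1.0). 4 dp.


Project P onto AB: t = 0 (clamped to [0,1])
Closest point on segment: (-11, 24.4)
Distance: 39.4452

39.4452


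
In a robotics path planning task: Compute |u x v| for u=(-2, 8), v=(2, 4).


|u x v| = |(-2)*4 - 8*2|
= |(-8) - 16| = 24

24


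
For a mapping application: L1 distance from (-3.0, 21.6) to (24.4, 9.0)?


|(-3)-24.4| + |21.6-9| = 27.4 + 12.6 = 40

40


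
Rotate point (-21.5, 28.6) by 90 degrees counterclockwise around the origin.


90° CCW: (x,y) -> (-y, x)
(-21.5,28.6) -> (-28.6, -21.5)

(-28.6, -21.5)


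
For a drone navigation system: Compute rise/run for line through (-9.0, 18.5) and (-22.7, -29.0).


slope = (y2-y1)/(x2-x1) = ((-29)-18.5)/((-22.7)-(-9)) = (-47.5)/(-13.7) = 3.4672

3.4672


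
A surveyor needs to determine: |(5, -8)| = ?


|u| = sqrt(5^2 + (-8)^2) = sqrt(89) = 9.434

9.434


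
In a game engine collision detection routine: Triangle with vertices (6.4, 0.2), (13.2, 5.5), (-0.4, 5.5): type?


Side lengths squared: AB^2=74.33, BC^2=184.96, CA^2=74.33
Sorted: [74.33, 74.33, 184.96]
By sides: Isosceles, By angles: Obtuse

Isosceles, Obtuse


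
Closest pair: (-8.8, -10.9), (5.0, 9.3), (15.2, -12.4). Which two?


d(P0,P1) = 24.4639, d(P0,P2) = 24.0468, d(P1,P2) = 23.9777
Closest: P1 and P2

Closest pair: (5.0, 9.3) and (15.2, -12.4), distance = 23.9777


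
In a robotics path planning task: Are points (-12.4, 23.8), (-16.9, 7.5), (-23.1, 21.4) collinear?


Cross product: ((-16.9)-(-12.4))*(21.4-23.8) - (7.5-23.8)*((-23.1)-(-12.4))
= -163.61

No, not collinear


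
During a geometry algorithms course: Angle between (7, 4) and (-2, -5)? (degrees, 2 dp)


u.v = -34, |u| = sqrt(65) = 8.0623, |v| = sqrt(29) = 5.3852
cos(theta) = u.v/(|u||v|) = -34/sqrt(1885) = -0.783111
theta = acos(-0.783111) = 141.55 degrees

141.55 degrees


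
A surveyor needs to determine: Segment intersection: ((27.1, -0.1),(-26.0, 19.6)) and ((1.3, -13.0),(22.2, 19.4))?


Cross products: d1=-566.31, d2=1565.86, d3=1193.25, d4=-938.92
d1*d2 < 0 and d3*d4 < 0? yes

Yes, they intersect


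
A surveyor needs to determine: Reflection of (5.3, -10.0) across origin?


Reflection over origin: (x,y) -> (-x,-y)
(5.3, -10) -> (-5.3, 10)

(-5.3, 10)


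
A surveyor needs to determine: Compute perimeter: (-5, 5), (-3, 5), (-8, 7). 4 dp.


Sides: (-5, 5)->(-3, 5): sqrt(4) = 2, (-3, 5)->(-8, 7): sqrt(29) = 5.385165, (-8, 7)->(-5, 5): sqrt(13) = 3.605551
Sum = 10.990716
Perimeter = 10.9907

10.9907


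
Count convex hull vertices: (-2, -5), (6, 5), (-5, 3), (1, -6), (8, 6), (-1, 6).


Convex hull vertices (CCW): (-5, 3), (-2, -5), (1, -6), (8, 6), (-1, 6)
Count = 5

5


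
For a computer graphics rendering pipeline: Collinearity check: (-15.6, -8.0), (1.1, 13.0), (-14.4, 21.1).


Cross product: (1.1-(-15.6))*(21.1-(-8)) - (13-(-8))*((-14.4)-(-15.6))
= 460.77

No, not collinear


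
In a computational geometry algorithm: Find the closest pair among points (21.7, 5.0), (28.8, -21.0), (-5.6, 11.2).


d(P0,P1) = 26.952, d(P0,P2) = 27.9952, d(P1,P2) = 47.119
Closest: P0 and P1

Closest pair: (21.7, 5.0) and (28.8, -21.0), distance = 26.952


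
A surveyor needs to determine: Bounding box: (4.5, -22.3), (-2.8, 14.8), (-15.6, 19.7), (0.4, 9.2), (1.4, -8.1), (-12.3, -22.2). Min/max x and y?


x range: [-15.6, 4.5]
y range: [-22.3, 19.7]
Bounding box: (-15.6,-22.3) to (4.5,19.7)

(-15.6,-22.3) to (4.5,19.7)


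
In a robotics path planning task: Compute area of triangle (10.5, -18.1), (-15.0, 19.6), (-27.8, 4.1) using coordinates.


Area = |x_A(y_B-y_C) + x_B(y_C-y_A) + x_C(y_A-y_B)|/2
= |162.75 + (-333) + 1048.06|/2
= 877.81/2 = 438.905

438.905


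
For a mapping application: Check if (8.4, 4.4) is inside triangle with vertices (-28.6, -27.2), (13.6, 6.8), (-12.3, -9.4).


Cross products: AB x AP = 75.52, BC x BP = -22.08, CA x CP = 143.52
All same sign? no

No, outside


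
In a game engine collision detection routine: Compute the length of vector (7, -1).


|u| = sqrt(7^2 + (-1)^2) = sqrt(50) = 7.0711

7.0711


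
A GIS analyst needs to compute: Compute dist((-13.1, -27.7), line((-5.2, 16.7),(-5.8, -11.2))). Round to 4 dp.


|cross product| = 193.77
|line direction| = sqrt(778.77) = 27.9065
Distance = 193.77/sqrt(778.77) = 6.9436

6.9436


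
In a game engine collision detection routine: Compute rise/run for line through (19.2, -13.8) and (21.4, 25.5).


slope = (y2-y1)/(x2-x1) = (25.5-(-13.8))/(21.4-19.2) = 39.3/2.2 = 17.8636

17.8636


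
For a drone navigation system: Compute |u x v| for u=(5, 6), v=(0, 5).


|u x v| = |5*5 - 6*0|
= |25 - 0| = 25

25


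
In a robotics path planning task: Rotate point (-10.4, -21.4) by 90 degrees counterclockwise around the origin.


90° CCW: (x,y) -> (-y, x)
(-10.4,-21.4) -> (21.4, -10.4)

(21.4, -10.4)


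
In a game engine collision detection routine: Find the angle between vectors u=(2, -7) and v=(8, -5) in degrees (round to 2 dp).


u.v = 51, |u| = sqrt(53) = 7.2801, |v| = sqrt(89) = 9.434
cos(theta) = u.v/(|u||v|) = 51/sqrt(4717) = 0.74257
theta = acos(0.74257) = 42.05 degrees

42.05 degrees


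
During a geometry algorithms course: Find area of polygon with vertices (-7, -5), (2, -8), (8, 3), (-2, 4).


Shoelace sum: ((-7)*(-8) - 2*(-5)) + (2*3 - 8*(-8)) + (8*4 - (-2)*3) + ((-2)*(-5) - (-7)*4)
= 212
Area = |212|/2 = 106

106


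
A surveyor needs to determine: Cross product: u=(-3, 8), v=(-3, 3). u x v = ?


u x v = u_x*v_y - u_y*v_x = (-3)*3 - 8*(-3)
= (-9) - (-24) = 15

15


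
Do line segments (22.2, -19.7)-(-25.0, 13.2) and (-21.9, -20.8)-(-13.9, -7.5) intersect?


Cross products: d1=-577.73, d2=313.23, d3=1502.81, d4=611.85
d1*d2 < 0 and d3*d4 < 0? no

No, they don't intersect


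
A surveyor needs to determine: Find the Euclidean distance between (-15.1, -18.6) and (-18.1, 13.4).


dx=-3, dy=32
d^2 = (-3)^2 + 32^2 = 1033
d = sqrt(1033) = 32.1403

32.1403


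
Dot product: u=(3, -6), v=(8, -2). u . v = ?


u . v = u_x*v_x + u_y*v_y = 3*8 + (-6)*(-2)
= 24 + 12 = 36

36


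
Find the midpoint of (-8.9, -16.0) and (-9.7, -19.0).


M = (((-8.9)+(-9.7))/2, ((-16)+(-19))/2)
= (-9.3, -17.5)

(-9.3, -17.5)


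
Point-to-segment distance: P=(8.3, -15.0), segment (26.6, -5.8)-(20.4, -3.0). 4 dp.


Project P onto AB: t = 1 (clamped to [0,1])
Closest point on segment: (20.4, -3)
Distance: 17.0414

17.0414


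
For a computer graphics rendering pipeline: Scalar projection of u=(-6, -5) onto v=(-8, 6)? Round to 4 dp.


u.v = 18, |v| = sqrt(100) = 10
Scalar projection = u.v / |v| = 18 / sqrt(100) = 1.8

1.8


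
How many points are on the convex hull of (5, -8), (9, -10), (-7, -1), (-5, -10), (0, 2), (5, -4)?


Convex hull vertices (CCW): (-7, -1), (-5, -10), (9, -10), (5, -4), (0, 2)
Count = 5

5


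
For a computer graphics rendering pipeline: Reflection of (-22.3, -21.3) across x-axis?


Reflection over x-axis: (x,y) -> (x,-y)
(-22.3, -21.3) -> (-22.3, 21.3)

(-22.3, 21.3)


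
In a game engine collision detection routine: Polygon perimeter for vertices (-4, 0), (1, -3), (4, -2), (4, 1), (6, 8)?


Sides: (-4, 0)->(1, -3): sqrt(34) = 5.830952, (1, -3)->(4, -2): sqrt(10) = 3.162278, (4, -2)->(4, 1): sqrt(9) = 3, (4, 1)->(6, 8): sqrt(53) = 7.28011, (6, 8)->(-4, 0): sqrt(164) = 12.806248
Sum = 32.079588
Perimeter = 32.0796

32.0796


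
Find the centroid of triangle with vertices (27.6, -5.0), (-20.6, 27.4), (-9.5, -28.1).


Centroid = ((x_A+x_B+x_C)/3, (y_A+y_B+y_C)/3)
= ((27.6+(-20.6)+(-9.5))/3, ((-5)+27.4+(-28.1))/3)
= (-0.8333, -1.9)

(-0.8333, -1.9)


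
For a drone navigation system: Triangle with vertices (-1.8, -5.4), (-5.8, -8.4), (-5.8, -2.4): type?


Side lengths squared: AB^2=25, BC^2=36, CA^2=25
Sorted: [25, 25, 36]
By sides: Isosceles, By angles: Acute

Isosceles, Acute


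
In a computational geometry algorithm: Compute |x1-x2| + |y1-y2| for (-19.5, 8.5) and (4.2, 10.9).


|(-19.5)-4.2| + |8.5-10.9| = 23.7 + 2.4 = 26.1

26.1


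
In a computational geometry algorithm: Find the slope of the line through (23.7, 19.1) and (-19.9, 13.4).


slope = (y2-y1)/(x2-x1) = (13.4-19.1)/((-19.9)-23.7) = (-5.7)/(-43.6) = 0.1307

0.1307


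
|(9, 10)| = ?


|u| = sqrt(9^2 + 10^2) = sqrt(181) = 13.4536

13.4536


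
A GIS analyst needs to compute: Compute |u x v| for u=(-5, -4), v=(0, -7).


|u x v| = |(-5)*(-7) - (-4)*0|
= |35 - 0| = 35

35


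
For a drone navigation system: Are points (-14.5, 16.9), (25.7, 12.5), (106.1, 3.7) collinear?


Cross product: (25.7-(-14.5))*(3.7-16.9) - (12.5-16.9)*(106.1-(-14.5))
= 0

Yes, collinear


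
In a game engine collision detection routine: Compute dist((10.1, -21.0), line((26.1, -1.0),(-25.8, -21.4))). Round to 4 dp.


|cross product| = 711.6
|line direction| = sqrt(3109.77) = 55.7653
Distance = 711.6/sqrt(3109.77) = 12.7606

12.7606


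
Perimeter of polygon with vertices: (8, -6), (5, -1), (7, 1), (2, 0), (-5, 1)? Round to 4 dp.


Sides: (8, -6)->(5, -1): sqrt(34) = 5.830952, (5, -1)->(7, 1): sqrt(8) = 2.828427, (7, 1)->(2, 0): sqrt(26) = 5.09902, (2, 0)->(-5, 1): sqrt(50) = 7.071068, (-5, 1)->(8, -6): sqrt(218) = 14.764823
Sum = 35.59429
Perimeter = 35.5943

35.5943


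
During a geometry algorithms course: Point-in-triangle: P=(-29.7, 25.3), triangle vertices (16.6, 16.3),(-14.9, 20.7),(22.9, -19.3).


Cross products: AB x AP = -79.78, BC x BP = -418.12, CA x CP = 1591.58
All same sign? no

No, outside


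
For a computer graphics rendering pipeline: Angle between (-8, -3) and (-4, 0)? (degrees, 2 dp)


u.v = 32, |u| = sqrt(73) = 8.544, |v| = sqrt(16) = 4
cos(theta) = u.v/(|u||v|) = 32/sqrt(1168) = 0.936329
theta = acos(0.936329) = 20.56 degrees

20.56 degrees


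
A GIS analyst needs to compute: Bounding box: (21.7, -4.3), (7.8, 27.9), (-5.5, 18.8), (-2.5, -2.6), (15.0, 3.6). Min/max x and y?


x range: [-5.5, 21.7]
y range: [-4.3, 27.9]
Bounding box: (-5.5,-4.3) to (21.7,27.9)

(-5.5,-4.3) to (21.7,27.9)


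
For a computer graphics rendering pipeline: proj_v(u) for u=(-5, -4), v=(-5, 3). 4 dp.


u.v = 13, |v| = sqrt(34) = 5.831
Scalar projection = u.v / |v| = 13 / sqrt(34) = 2.2295

2.2295


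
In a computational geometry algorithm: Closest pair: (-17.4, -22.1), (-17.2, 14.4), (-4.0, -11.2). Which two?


d(P0,P1) = 36.5005, d(P0,P2) = 17.2734, d(P1,P2) = 28.8028
Closest: P0 and P2

Closest pair: (-17.4, -22.1) and (-4.0, -11.2), distance = 17.2734


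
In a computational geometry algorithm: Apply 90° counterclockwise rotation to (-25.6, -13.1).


90° CCW: (x,y) -> (-y, x)
(-25.6,-13.1) -> (13.1, -25.6)

(13.1, -25.6)


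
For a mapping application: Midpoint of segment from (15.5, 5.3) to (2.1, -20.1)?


M = ((15.5+2.1)/2, (5.3+(-20.1))/2)
= (8.8, -7.4)

(8.8, -7.4)


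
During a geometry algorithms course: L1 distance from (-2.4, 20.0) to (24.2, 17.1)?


|(-2.4)-24.2| + |20-17.1| = 26.6 + 2.9 = 29.5

29.5


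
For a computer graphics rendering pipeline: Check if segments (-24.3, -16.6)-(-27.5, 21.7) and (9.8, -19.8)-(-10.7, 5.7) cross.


Cross products: d1=803.95, d2=100.4, d3=-1295.79, d4=-592.24
d1*d2 < 0 and d3*d4 < 0? no

No, they don't intersect


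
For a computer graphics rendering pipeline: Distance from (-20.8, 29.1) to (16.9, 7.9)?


dx=37.7, dy=-21.2
d^2 = 37.7^2 + (-21.2)^2 = 1870.73
d = sqrt(1870.73) = 43.2519

43.2519


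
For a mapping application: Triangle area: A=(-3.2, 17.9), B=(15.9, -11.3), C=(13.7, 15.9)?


Area = |x_A(y_B-y_C) + x_B(y_C-y_A) + x_C(y_A-y_B)|/2
= |87.04 + (-31.8) + 400.04|/2
= 455.28/2 = 227.64

227.64


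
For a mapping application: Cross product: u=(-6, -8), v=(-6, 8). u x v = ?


u x v = u_x*v_y - u_y*v_x = (-6)*8 - (-8)*(-6)
= (-48) - 48 = -96

-96


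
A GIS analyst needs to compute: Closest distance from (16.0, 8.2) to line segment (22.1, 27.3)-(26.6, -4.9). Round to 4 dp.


Project P onto AB: t = 0.5558 (clamped to [0,1])
Closest point on segment: (24.6013, 9.402)
Distance: 8.6849

8.6849


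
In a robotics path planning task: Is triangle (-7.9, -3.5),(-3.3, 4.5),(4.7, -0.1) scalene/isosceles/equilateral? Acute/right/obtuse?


Side lengths squared: AB^2=85.16, BC^2=85.16, CA^2=170.32
Sorted: [85.16, 85.16, 170.32]
By sides: Isosceles, By angles: Right

Isosceles, Right


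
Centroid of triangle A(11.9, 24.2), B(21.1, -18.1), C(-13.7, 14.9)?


Centroid = ((x_A+x_B+x_C)/3, (y_A+y_B+y_C)/3)
= ((11.9+21.1+(-13.7))/3, (24.2+(-18.1)+14.9)/3)
= (6.4333, 7)

(6.4333, 7)


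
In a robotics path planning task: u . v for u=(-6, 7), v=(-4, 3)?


u . v = u_x*v_x + u_y*v_y = (-6)*(-4) + 7*3
= 24 + 21 = 45

45


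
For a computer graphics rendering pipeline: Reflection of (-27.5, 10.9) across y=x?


Reflection over y=x: (x,y) -> (y,x)
(-27.5, 10.9) -> (10.9, -27.5)

(10.9, -27.5)


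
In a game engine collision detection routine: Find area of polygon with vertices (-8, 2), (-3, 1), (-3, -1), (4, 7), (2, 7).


Shoelace sum: ((-8)*1 - (-3)*2) + ((-3)*(-1) - (-3)*1) + ((-3)*7 - 4*(-1)) + (4*7 - 2*7) + (2*2 - (-8)*7)
= 61
Area = |61|/2 = 30.5

30.5


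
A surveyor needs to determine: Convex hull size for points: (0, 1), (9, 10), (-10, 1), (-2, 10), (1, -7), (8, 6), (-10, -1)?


Convex hull vertices (CCW): (-10, -1), (1, -7), (8, 6), (9, 10), (-2, 10), (-10, 1)
Count = 6

6


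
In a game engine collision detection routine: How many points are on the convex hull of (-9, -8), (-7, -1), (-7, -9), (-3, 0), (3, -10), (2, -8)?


Convex hull vertices (CCW): (-9, -8), (-7, -9), (3, -10), (2, -8), (-3, 0), (-7, -1)
Count = 6

6


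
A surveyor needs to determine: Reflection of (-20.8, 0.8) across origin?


Reflection over origin: (x,y) -> (-x,-y)
(-20.8, 0.8) -> (20.8, -0.8)

(20.8, -0.8)


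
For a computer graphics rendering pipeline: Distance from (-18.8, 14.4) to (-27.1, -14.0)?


dx=-8.3, dy=-28.4
d^2 = (-8.3)^2 + (-28.4)^2 = 875.45
d = sqrt(875.45) = 29.588

29.588


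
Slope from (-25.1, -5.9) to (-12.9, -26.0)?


slope = (y2-y1)/(x2-x1) = ((-26)-(-5.9))/((-12.9)-(-25.1)) = (-20.1)/12.2 = -1.6475

-1.6475


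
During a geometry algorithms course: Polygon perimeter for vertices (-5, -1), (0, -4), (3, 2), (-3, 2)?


Sides: (-5, -1)->(0, -4): sqrt(34) = 5.830952, (0, -4)->(3, 2): sqrt(45) = 6.708204, (3, 2)->(-3, 2): sqrt(36) = 6, (-3, 2)->(-5, -1): sqrt(13) = 3.605551
Sum = 22.144707
Perimeter = 22.1447

22.1447


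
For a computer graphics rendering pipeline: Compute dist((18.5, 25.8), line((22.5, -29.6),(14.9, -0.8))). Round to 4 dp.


|cross product| = 305.84
|line direction| = sqrt(887.2) = 29.7859
Distance = 305.84/sqrt(887.2) = 10.2679

10.2679


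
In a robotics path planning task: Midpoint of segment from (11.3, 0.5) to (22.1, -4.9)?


M = ((11.3+22.1)/2, (0.5+(-4.9))/2)
= (16.7, -2.2)

(16.7, -2.2)


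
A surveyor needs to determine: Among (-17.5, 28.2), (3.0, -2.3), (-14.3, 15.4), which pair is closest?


d(P0,P1) = 36.7491, d(P0,P2) = 13.1939, d(P1,P2) = 24.7504
Closest: P0 and P2

Closest pair: (-17.5, 28.2) and (-14.3, 15.4), distance = 13.1939


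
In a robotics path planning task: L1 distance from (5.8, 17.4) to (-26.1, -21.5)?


|5.8-(-26.1)| + |17.4-(-21.5)| = 31.9 + 38.9 = 70.8

70.8


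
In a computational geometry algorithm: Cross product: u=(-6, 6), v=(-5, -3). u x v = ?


u x v = u_x*v_y - u_y*v_x = (-6)*(-3) - 6*(-5)
= 18 - (-30) = 48

48


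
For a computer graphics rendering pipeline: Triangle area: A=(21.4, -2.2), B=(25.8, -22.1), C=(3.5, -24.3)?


Area = |x_A(y_B-y_C) + x_B(y_C-y_A) + x_C(y_A-y_B)|/2
= |47.08 + (-570.18) + 69.65|/2
= 453.45/2 = 226.725

226.725


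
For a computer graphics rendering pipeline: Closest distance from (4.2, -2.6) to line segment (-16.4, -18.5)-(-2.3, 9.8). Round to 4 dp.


Project P onto AB: t = 0.7407 (clamped to [0,1])
Closest point on segment: (-5.9568, 2.4605)
Distance: 11.3476

11.3476


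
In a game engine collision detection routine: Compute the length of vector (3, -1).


|u| = sqrt(3^2 + (-1)^2) = sqrt(10) = 3.1623

3.1623


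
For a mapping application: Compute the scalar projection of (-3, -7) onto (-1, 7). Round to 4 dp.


u.v = -46, |v| = sqrt(50) = 7.0711
Scalar projection = u.v / |v| = -46 / sqrt(50) = -6.5054

-6.5054


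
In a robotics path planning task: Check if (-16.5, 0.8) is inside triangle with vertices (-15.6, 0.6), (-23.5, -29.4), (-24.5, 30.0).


Cross products: AB x AP = -28.58, BC x BP = -446, CA x CP = -24.68
All same sign? yes

Yes, inside


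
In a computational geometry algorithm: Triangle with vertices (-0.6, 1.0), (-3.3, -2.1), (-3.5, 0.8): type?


Side lengths squared: AB^2=16.9, BC^2=8.45, CA^2=8.45
Sorted: [8.45, 8.45, 16.9]
By sides: Isosceles, By angles: Right

Isosceles, Right


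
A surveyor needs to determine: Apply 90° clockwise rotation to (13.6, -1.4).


90° CW: (x,y) -> (y, -x)
(13.6,-1.4) -> (-1.4, -13.6)

(-1.4, -13.6)


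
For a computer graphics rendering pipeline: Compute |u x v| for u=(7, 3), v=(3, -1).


|u x v| = |7*(-1) - 3*3|
= |(-7) - 9| = 16

16


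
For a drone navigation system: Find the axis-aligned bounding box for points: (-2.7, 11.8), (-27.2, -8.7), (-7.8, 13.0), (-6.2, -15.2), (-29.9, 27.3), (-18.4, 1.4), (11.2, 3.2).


x range: [-29.9, 11.2]
y range: [-15.2, 27.3]
Bounding box: (-29.9,-15.2) to (11.2,27.3)

(-29.9,-15.2) to (11.2,27.3)


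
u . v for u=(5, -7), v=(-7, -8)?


u . v = u_x*v_x + u_y*v_y = 5*(-7) + (-7)*(-8)
= (-35) + 56 = 21

21


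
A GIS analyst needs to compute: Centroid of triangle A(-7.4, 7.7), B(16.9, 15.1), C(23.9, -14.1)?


Centroid = ((x_A+x_B+x_C)/3, (y_A+y_B+y_C)/3)
= (((-7.4)+16.9+23.9)/3, (7.7+15.1+(-14.1))/3)
= (11.1333, 2.9)

(11.1333, 2.9)


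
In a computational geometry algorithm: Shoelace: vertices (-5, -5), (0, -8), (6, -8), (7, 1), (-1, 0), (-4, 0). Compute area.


Shoelace sum: ((-5)*(-8) - 0*(-5)) + (0*(-8) - 6*(-8)) + (6*1 - 7*(-8)) + (7*0 - (-1)*1) + ((-1)*0 - (-4)*0) + ((-4)*(-5) - (-5)*0)
= 171
Area = |171|/2 = 85.5

85.5


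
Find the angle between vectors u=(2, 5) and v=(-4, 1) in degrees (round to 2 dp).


u.v = -3, |u| = sqrt(29) = 5.3852, |v| = sqrt(17) = 4.1231
cos(theta) = u.v/(|u||v|) = -3/sqrt(493) = -0.135113
theta = acos(-0.135113) = 97.77 degrees

97.77 degrees


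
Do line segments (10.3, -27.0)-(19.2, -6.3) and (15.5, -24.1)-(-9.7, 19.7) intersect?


Cross products: d1=300.84, d2=-610.62, d3=-81.83, d4=829.63
d1*d2 < 0 and d3*d4 < 0? yes

Yes, they intersect


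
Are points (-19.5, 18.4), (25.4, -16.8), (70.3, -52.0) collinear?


Cross product: (25.4-(-19.5))*((-52)-18.4) - ((-16.8)-18.4)*(70.3-(-19.5))
= 0

Yes, collinear


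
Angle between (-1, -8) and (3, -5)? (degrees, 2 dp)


u.v = 37, |u| = sqrt(65) = 8.0623, |v| = sqrt(34) = 5.831
cos(theta) = u.v/(|u||v|) = 37/sqrt(2210) = 0.787056
theta = acos(0.787056) = 38.09 degrees

38.09 degrees


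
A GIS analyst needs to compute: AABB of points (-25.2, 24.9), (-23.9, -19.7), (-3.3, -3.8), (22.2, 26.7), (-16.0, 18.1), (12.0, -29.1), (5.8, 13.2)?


x range: [-25.2, 22.2]
y range: [-29.1, 26.7]
Bounding box: (-25.2,-29.1) to (22.2,26.7)

(-25.2,-29.1) to (22.2,26.7)


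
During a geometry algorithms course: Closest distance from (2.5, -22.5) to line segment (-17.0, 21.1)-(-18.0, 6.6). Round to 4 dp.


Project P onto AB: t = 1 (clamped to [0,1])
Closest point on segment: (-18, 6.6)
Distance: 35.5958

35.5958


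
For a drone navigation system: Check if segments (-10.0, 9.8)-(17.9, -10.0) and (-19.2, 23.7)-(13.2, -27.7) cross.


Cross products: d1=22.52, d2=815.06, d3=205.65, d4=-586.89
d1*d2 < 0 and d3*d4 < 0? no

No, they don't intersect


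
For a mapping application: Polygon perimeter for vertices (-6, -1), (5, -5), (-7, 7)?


Sides: (-6, -1)->(5, -5): sqrt(137) = 11.7047, (5, -5)->(-7, 7): sqrt(288) = 16.970563, (-7, 7)->(-6, -1): sqrt(65) = 8.062258
Sum = 36.737521
Perimeter = 36.7375

36.7375


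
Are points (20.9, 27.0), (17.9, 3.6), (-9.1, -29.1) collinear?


Cross product: (17.9-20.9)*((-29.1)-27) - (3.6-27)*((-9.1)-20.9)
= -533.7

No, not collinear


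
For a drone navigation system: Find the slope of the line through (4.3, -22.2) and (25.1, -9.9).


slope = (y2-y1)/(x2-x1) = ((-9.9)-(-22.2))/(25.1-4.3) = 12.3/20.8 = 0.5913

0.5913


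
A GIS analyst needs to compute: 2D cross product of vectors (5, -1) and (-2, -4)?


u x v = u_x*v_y - u_y*v_x = 5*(-4) - (-1)*(-2)
= (-20) - 2 = -22

-22


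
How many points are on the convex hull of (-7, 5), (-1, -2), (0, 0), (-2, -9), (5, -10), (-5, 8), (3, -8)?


Convex hull vertices (CCW): (-7, 5), (-2, -9), (5, -10), (0, 0), (-5, 8)
Count = 5

5


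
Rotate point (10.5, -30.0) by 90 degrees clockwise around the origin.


90° CW: (x,y) -> (y, -x)
(10.5,-30) -> (-30, -10.5)

(-30, -10.5)


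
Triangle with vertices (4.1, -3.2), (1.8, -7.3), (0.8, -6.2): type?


Side lengths squared: AB^2=22.1, BC^2=2.21, CA^2=19.89
Sorted: [2.21, 19.89, 22.1]
By sides: Scalene, By angles: Right

Scalene, Right


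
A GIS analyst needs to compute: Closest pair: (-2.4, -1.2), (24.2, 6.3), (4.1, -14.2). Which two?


d(P0,P1) = 27.6371, d(P0,P2) = 14.5344, d(P1,P2) = 28.7099
Closest: P0 and P2

Closest pair: (-2.4, -1.2) and (4.1, -14.2), distance = 14.5344


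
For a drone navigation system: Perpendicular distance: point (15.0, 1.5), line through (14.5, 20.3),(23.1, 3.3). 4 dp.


|cross product| = 153.18
|line direction| = sqrt(362.96) = 19.0515
Distance = 153.18/sqrt(362.96) = 8.0403

8.0403


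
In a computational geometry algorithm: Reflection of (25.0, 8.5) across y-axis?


Reflection over y-axis: (x,y) -> (-x,y)
(25, 8.5) -> (-25, 8.5)

(-25, 8.5)


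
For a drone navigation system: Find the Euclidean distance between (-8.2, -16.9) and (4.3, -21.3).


dx=12.5, dy=-4.4
d^2 = 12.5^2 + (-4.4)^2 = 175.61
d = sqrt(175.61) = 13.2518

13.2518


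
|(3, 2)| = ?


|u| = sqrt(3^2 + 2^2) = sqrt(13) = 3.6056

3.6056


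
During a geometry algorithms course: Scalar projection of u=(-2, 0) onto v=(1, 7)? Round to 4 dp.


u.v = -2, |v| = sqrt(50) = 7.0711
Scalar projection = u.v / |v| = -2 / sqrt(50) = -0.2828

-0.2828


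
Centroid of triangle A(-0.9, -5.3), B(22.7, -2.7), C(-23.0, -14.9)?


Centroid = ((x_A+x_B+x_C)/3, (y_A+y_B+y_C)/3)
= (((-0.9)+22.7+(-23))/3, ((-5.3)+(-2.7)+(-14.9))/3)
= (-0.4, -7.6333)

(-0.4, -7.6333)


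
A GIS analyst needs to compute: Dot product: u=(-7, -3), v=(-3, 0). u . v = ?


u . v = u_x*v_x + u_y*v_y = (-7)*(-3) + (-3)*0
= 21 + 0 = 21

21


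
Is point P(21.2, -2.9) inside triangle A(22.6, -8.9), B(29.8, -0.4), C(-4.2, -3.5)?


Cross products: AB x AP = 55.1, BC x BP = 58.34, CA x CP = 153.24
All same sign? yes

Yes, inside


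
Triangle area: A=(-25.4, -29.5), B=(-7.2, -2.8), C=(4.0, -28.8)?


Area = |x_A(y_B-y_C) + x_B(y_C-y_A) + x_C(y_A-y_B)|/2
= |(-660.4) + (-5.04) + (-106.8)|/2
= 772.24/2 = 386.12

386.12


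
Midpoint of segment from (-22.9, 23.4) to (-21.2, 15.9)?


M = (((-22.9)+(-21.2))/2, (23.4+15.9)/2)
= (-22.05, 19.65)

(-22.05, 19.65)


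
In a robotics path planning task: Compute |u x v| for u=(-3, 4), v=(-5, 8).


|u x v| = |(-3)*8 - 4*(-5)|
= |(-24) - (-20)| = 4

4


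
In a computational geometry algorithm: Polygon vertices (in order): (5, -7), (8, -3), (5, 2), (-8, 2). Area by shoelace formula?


Shoelace sum: (5*(-3) - 8*(-7)) + (8*2 - 5*(-3)) + (5*2 - (-8)*2) + ((-8)*(-7) - 5*2)
= 144
Area = |144|/2 = 72

72


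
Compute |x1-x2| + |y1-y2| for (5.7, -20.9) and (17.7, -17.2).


|5.7-17.7| + |(-20.9)-(-17.2)| = 12 + 3.7 = 15.7

15.7


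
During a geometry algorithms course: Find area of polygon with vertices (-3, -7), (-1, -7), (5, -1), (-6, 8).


Shoelace sum: ((-3)*(-7) - (-1)*(-7)) + ((-1)*(-1) - 5*(-7)) + (5*8 - (-6)*(-1)) + ((-6)*(-7) - (-3)*8)
= 150
Area = |150|/2 = 75

75


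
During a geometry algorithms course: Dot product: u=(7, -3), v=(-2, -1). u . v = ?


u . v = u_x*v_x + u_y*v_y = 7*(-2) + (-3)*(-1)
= (-14) + 3 = -11

-11


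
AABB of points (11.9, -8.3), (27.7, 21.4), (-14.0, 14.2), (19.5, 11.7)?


x range: [-14, 27.7]
y range: [-8.3, 21.4]
Bounding box: (-14,-8.3) to (27.7,21.4)

(-14,-8.3) to (27.7,21.4)


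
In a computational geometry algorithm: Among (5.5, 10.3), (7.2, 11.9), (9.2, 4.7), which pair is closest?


d(P0,P1) = 2.3345, d(P0,P2) = 6.7119, d(P1,P2) = 7.4726
Closest: P0 and P1

Closest pair: (5.5, 10.3) and (7.2, 11.9), distance = 2.3345


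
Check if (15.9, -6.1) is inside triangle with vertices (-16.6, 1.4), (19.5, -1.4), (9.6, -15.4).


Cross products: AB x AP = -179.75, BC x BP = -3.87, CA x CP = -349.5
All same sign? yes

Yes, inside


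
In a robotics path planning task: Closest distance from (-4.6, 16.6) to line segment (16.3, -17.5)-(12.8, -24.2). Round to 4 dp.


Project P onto AB: t = 0 (clamped to [0,1])
Closest point on segment: (16.3, -17.5)
Distance: 39.9952

39.9952


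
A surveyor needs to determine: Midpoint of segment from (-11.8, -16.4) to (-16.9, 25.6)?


M = (((-11.8)+(-16.9))/2, ((-16.4)+25.6)/2)
= (-14.35, 4.6)

(-14.35, 4.6)


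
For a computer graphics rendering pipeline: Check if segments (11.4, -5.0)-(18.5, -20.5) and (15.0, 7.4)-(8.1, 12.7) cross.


Cross products: d1=104.64, d2=173.96, d3=143.84, d4=74.52
d1*d2 < 0 and d3*d4 < 0? no

No, they don't intersect


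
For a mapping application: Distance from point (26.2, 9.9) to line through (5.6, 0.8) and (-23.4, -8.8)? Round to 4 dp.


|cross product| = 66.14
|line direction| = sqrt(933.16) = 30.5477
Distance = 66.14/sqrt(933.16) = 2.1651

2.1651


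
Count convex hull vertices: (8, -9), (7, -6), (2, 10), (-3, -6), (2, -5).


Convex hull vertices (CCW): (-3, -6), (8, -9), (2, 10)
Count = 3

3


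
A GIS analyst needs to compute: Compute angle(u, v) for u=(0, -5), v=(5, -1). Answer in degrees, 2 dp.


u.v = 5, |u| = sqrt(25) = 5, |v| = sqrt(26) = 5.099
cos(theta) = u.v/(|u||v|) = 5/sqrt(650) = 0.196116
theta = acos(0.196116) = 78.69 degrees

78.69 degrees


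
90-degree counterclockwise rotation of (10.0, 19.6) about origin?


90° CCW: (x,y) -> (-y, x)
(10,19.6) -> (-19.6, 10)

(-19.6, 10)


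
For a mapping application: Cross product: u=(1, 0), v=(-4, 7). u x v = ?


u x v = u_x*v_y - u_y*v_x = 1*7 - 0*(-4)
= 7 - 0 = 7

7


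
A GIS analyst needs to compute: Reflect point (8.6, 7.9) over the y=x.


Reflection over y=x: (x,y) -> (y,x)
(8.6, 7.9) -> (7.9, 8.6)

(7.9, 8.6)


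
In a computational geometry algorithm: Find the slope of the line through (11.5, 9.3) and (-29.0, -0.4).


slope = (y2-y1)/(x2-x1) = ((-0.4)-9.3)/((-29)-11.5) = (-9.7)/(-40.5) = 0.2395

0.2395


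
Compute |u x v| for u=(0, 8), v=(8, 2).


|u x v| = |0*2 - 8*8|
= |0 - 64| = 64

64


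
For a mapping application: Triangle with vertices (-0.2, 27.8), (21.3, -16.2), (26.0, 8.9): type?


Side lengths squared: AB^2=2398.25, BC^2=652.1, CA^2=1043.65
Sorted: [652.1, 1043.65, 2398.25]
By sides: Scalene, By angles: Obtuse

Scalene, Obtuse


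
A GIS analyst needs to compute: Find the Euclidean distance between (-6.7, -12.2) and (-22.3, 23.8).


dx=-15.6, dy=36
d^2 = (-15.6)^2 + 36^2 = 1539.36
d = sqrt(1539.36) = 39.2347

39.2347


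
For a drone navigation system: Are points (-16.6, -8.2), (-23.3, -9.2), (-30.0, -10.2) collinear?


Cross product: ((-23.3)-(-16.6))*((-10.2)-(-8.2)) - ((-9.2)-(-8.2))*((-30)-(-16.6))
= 0

Yes, collinear


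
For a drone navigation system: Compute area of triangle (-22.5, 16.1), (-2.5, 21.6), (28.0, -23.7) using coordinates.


Area = |x_A(y_B-y_C) + x_B(y_C-y_A) + x_C(y_A-y_B)|/2
= |(-1019.25) + 99.5 + (-154)|/2
= 1073.75/2 = 536.875

536.875


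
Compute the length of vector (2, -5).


|u| = sqrt(2^2 + (-5)^2) = sqrt(29) = 5.3852

5.3852


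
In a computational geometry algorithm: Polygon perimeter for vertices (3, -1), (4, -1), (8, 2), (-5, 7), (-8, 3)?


Sides: (3, -1)->(4, -1): sqrt(1) = 1, (4, -1)->(8, 2): sqrt(25) = 5, (8, 2)->(-5, 7): sqrt(194) = 13.928388, (-5, 7)->(-8, 3): sqrt(25) = 5, (-8, 3)->(3, -1): sqrt(137) = 11.7047
Sum = 36.633088
Perimeter = 36.6331

36.6331


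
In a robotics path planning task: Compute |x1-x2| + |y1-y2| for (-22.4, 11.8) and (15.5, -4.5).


|(-22.4)-15.5| + |11.8-(-4.5)| = 37.9 + 16.3 = 54.2

54.2


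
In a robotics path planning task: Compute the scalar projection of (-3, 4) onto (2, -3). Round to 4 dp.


u.v = -18, |v| = sqrt(13) = 3.6056
Scalar projection = u.v / |v| = -18 / sqrt(13) = -4.9923

-4.9923


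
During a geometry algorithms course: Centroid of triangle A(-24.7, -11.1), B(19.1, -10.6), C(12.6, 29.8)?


Centroid = ((x_A+x_B+x_C)/3, (y_A+y_B+y_C)/3)
= (((-24.7)+19.1+12.6)/3, ((-11.1)+(-10.6)+29.8)/3)
= (2.3333, 2.7)

(2.3333, 2.7)


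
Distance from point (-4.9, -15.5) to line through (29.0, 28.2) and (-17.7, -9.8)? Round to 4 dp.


|cross product| = 752.59
|line direction| = sqrt(3624.89) = 60.2071
Distance = 752.59/sqrt(3624.89) = 12.5

12.5


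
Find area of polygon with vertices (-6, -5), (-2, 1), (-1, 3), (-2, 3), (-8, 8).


Shoelace sum: ((-6)*1 - (-2)*(-5)) + ((-2)*3 - (-1)*1) + ((-1)*3 - (-2)*3) + ((-2)*8 - (-8)*3) + ((-8)*(-5) - (-6)*8)
= 78
Area = |78|/2 = 39

39


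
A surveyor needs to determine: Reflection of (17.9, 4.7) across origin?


Reflection over origin: (x,y) -> (-x,-y)
(17.9, 4.7) -> (-17.9, -4.7)

(-17.9, -4.7)


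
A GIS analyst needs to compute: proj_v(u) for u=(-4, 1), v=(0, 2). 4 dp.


u.v = 2, |v| = sqrt(4) = 2
Scalar projection = u.v / |v| = 2 / sqrt(4) = 1

1


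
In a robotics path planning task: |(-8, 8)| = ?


|u| = sqrt((-8)^2 + 8^2) = sqrt(128) = 11.3137

11.3137


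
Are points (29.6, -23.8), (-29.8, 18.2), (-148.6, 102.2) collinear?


Cross product: ((-29.8)-29.6)*(102.2-(-23.8)) - (18.2-(-23.8))*((-148.6)-29.6)
= 0

Yes, collinear


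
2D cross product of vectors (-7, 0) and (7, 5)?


u x v = u_x*v_y - u_y*v_x = (-7)*5 - 0*7
= (-35) - 0 = -35

-35


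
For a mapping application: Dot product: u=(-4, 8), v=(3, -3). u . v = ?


u . v = u_x*v_x + u_y*v_y = (-4)*3 + 8*(-3)
= (-12) + (-24) = -36

-36


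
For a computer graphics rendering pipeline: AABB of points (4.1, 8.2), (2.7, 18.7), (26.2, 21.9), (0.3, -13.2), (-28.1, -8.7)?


x range: [-28.1, 26.2]
y range: [-13.2, 21.9]
Bounding box: (-28.1,-13.2) to (26.2,21.9)

(-28.1,-13.2) to (26.2,21.9)


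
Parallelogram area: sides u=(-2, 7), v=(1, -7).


|u x v| = |(-2)*(-7) - 7*1|
= |14 - 7| = 7

7


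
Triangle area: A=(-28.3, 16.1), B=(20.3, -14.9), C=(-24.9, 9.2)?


Area = |x_A(y_B-y_C) + x_B(y_C-y_A) + x_C(y_A-y_B)|/2
= |682.03 + (-140.07) + (-771.9)|/2
= 229.94/2 = 114.97

114.97


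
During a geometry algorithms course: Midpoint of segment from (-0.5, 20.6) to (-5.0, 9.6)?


M = (((-0.5)+(-5))/2, (20.6+9.6)/2)
= (-2.75, 15.1)

(-2.75, 15.1)


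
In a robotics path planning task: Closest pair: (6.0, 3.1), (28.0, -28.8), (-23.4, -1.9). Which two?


d(P0,P1) = 38.7506, d(P0,P2) = 29.8221, d(P1,P2) = 58.0135
Closest: P0 and P2

Closest pair: (6.0, 3.1) and (-23.4, -1.9), distance = 29.8221


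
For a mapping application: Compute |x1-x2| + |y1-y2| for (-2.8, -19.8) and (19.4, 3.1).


|(-2.8)-19.4| + |(-19.8)-3.1| = 22.2 + 22.9 = 45.1

45.1


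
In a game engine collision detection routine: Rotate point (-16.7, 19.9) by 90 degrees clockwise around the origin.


90° CW: (x,y) -> (y, -x)
(-16.7,19.9) -> (19.9, 16.7)

(19.9, 16.7)


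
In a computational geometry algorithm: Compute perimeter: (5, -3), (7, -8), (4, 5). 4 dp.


Sides: (5, -3)->(7, -8): sqrt(29) = 5.385165, (7, -8)->(4, 5): sqrt(178) = 13.341664, (4, 5)->(5, -3): sqrt(65) = 8.062258
Sum = 26.789087
Perimeter = 26.7891

26.7891


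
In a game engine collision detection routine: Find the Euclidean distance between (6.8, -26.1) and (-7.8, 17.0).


dx=-14.6, dy=43.1
d^2 = (-14.6)^2 + 43.1^2 = 2070.77
d = sqrt(2070.77) = 45.5057

45.5057


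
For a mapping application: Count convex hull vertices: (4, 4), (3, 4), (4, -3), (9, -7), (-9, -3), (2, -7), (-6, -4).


Convex hull vertices (CCW): (-9, -3), (2, -7), (9, -7), (4, 4), (3, 4)
Count = 5

5
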